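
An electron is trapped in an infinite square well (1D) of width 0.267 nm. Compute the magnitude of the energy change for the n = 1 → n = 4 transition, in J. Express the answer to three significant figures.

|ΔE| = 1.27×10^-17 J

E_1 = h²/(8m_eL²) = 8.451×10^-19 J.
|ΔE| = |1² − 4²|·E_1 = 15·8.451×10^-19 J = 1.27×10^-17 J.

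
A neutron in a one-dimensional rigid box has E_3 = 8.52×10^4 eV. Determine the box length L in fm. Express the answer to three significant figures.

From E_n = n²h²/(8m_nL²), L = n·h/√(8m_nE_n).
E_3 = 8.52×10^4 eV = 1.365×10^-14 J, so L = 3·6.626×10^-34/√(8·1.675×10^-27·1.365×10^-14) = 1.47×10^-13 m = 147 fm.

L = 147 fm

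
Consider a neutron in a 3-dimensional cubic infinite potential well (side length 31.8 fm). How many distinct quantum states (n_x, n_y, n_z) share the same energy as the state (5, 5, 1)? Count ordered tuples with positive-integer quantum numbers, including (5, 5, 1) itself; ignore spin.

The level has n_x² + n_y² + n_z² = 51. The ordered positive-integer solutions are (1, 1, 7), (1, 5, 5), (1, 7, 1), (5, 1, 5), (5, 5, 1), (7, 1, 1).
That gives 6 states.

degeneracy = 6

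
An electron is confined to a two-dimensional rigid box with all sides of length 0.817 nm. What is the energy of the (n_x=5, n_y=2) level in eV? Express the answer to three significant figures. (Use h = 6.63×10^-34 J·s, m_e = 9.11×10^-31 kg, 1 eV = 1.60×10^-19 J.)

E = 16.4 eV

For a 2D rectangular well E = (h²/8m_e)·Σ n_i²/L_i² = (6.63×10^-34)²/(8·9.11×10^-31) · [5²/(0.817 nm)² + 2²/(0.817 nm)²].
Evaluating gives E = 2.620×10^-18 J = 16.4 eV.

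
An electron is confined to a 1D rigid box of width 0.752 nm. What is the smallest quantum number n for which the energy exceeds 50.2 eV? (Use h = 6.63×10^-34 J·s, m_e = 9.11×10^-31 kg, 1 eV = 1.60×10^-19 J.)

E_1 = h²/(8m_eL²) = 1.067×10^-19 J = 0.6669 eV.
Need n² > 50.2/0.6669 = 75.27, i.e. n > 8.676.
The smallest integer satisfying this is n = 9.

n = 9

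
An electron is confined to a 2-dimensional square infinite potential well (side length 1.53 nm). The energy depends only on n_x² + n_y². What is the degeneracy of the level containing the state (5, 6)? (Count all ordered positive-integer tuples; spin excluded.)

degeneracy = 2

The level has n_x² + n_y² = 61. The ordered positive-integer solutions are (5, 6), (6, 5).
That gives 2 states.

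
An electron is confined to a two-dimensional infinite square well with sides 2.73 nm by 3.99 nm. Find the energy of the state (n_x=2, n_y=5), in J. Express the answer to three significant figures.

For a 2D rectangular well E = (h²/8m_e)·Σ n_i²/L_i² = (6.626×10^-34)²/(8·9.109×10^-31) · [2²/(2.73 nm)² + 5²/(3.99 nm)²].
Evaluating gives E = 1.27×10^-19 J.

E = 1.27×10^-19 J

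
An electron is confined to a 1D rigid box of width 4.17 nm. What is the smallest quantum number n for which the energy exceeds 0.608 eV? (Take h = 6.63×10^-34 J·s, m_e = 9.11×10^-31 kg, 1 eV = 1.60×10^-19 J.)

E_1 = h²/(8m_eL²) = 3.469×10^-21 J = 0.02168 eV.
Need n² > 0.608/0.02168 = 28.04, i.e. n > 5.295.
The smallest integer satisfying this is n = 6.

n = 6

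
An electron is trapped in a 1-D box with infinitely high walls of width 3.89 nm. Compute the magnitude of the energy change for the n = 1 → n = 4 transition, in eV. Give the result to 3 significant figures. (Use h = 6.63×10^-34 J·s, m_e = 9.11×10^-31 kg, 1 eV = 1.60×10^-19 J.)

E_1 = h²/(8m_eL²) = 3.986×10^-21 J.
|ΔE| = |1² − 4²|·E_1 = 15·3.986×10^-21 J = 5.979×10^-20 J = 0.374 eV.

|ΔE| = 0.374 eV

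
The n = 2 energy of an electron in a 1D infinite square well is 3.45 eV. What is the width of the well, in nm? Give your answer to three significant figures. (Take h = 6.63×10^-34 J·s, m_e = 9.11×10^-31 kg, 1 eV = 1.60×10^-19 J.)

L = 0.661 nm

From E_n = n²h²/(8m_eL²), L = n·h/√(8m_eE_n).
E_2 = 3.45 eV = 5.520×10^-19 J, so L = 2·6.63×10^-34/√(8·9.11×10^-31·5.520×10^-19) = 6.61×10^-10 m = 0.661 nm.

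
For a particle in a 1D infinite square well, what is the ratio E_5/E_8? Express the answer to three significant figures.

E_n ∝ n², so E_5/E_8 = 5²/8² = 25/64 = 0.391.

0.391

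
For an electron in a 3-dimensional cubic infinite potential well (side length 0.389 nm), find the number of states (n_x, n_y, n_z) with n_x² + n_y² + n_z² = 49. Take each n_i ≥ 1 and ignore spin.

The level has n_x² + n_y² + n_z² = 49. The ordered positive-integer solutions are (2, 3, 6), (2, 6, 3), (3, 2, 6), (3, 6, 2), (6, 2, 3), (6, 3, 2).
That gives 6 states.

degeneracy = 6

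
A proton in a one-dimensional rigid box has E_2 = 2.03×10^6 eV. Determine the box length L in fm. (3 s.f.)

L = 20.1 fm

From E_n = n²h²/(8m_pL²), L = n·h/√(8m_pE_n).
E_2 = 2.03×10^6 eV = 3.252×10^-13 J, so L = 2·6.626×10^-34/√(8·1.673×10^-27·3.252×10^-13) = 2.01×10^-14 m = 20.1 fm.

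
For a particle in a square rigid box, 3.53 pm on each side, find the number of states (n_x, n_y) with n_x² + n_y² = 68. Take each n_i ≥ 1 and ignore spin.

degeneracy = 2

The level has n_x² + n_y² = 68. The ordered positive-integer solutions are (2, 8), (8, 2).
That gives 2 states.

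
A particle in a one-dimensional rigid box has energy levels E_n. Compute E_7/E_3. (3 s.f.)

E_n ∝ n², so E_7/E_3 = 7²/3² = 49/9 = 5.44.

5.44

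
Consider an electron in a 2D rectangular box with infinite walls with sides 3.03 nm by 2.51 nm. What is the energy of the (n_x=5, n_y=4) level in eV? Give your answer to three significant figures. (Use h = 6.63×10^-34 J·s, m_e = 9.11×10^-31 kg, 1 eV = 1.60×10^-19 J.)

E = 1.98 eV

For a 2D rectangular well E = (h²/8m_e)·Σ n_i²/L_i² = (6.63×10^-34)²/(8·9.11×10^-31) · [5²/(3.03 nm)² + 4²/(2.51 nm)²].
Evaluating gives E = 3.174×10^-19 J = 1.98 eV.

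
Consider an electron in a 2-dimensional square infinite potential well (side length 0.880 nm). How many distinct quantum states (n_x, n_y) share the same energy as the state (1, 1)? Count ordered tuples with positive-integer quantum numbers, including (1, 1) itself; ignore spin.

degeneracy = 1

The level has n_x² + n_y² = 2. The ordered positive-integer solutions are (1, 1).
That gives 1 state.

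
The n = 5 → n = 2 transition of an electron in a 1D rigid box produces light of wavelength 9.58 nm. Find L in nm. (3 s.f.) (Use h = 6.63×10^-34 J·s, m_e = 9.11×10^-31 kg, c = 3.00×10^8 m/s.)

The photon carries ΔE = hc/λ = 6.63×10^-34·3.00×10^8/9.58×10^-9 m = 2.076×10^-17 J.
Since ΔE = (5² − 2²)E_1, E_1 = 9.886×10^-19 J, and L = h/√(8m_eE_1) = 2.47×10^-10 m = 0.247 nm.

L = 0.247 nm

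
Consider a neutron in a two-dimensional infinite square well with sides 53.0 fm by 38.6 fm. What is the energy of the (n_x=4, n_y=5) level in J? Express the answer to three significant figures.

For a 2D rectangular well E = (h²/8m_n)·Σ n_i²/L_i² = (6.626×10^-34)²/(8·1.675×10^-27) · [4²/(53.0 fm)² + 5²/(38.6 fm)²].
Evaluating gives E = 7.36×10^-13 J.

E = 7.36×10^-13 J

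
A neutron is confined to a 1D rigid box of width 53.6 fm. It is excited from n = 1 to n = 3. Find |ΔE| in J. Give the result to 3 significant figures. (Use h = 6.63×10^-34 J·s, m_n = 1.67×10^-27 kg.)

|ΔE| = 9.16×10^-14 J

E_1 = h²/(8m_nL²) = 1.145×10^-14 J.
|ΔE| = |1² − 3²|·E_1 = 8·1.145×10^-14 J = 9.16×10^-14 J.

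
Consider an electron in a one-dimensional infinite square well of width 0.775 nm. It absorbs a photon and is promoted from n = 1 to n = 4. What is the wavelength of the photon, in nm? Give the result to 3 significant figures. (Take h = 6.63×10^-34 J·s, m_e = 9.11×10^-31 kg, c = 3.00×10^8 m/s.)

E_1 = h²/(8m_eL²) = 1.004×10^-19 J, so ΔE = (4² − 1²)E_1 = 1.506×10^-18 J.
λ = hc/ΔE = (6.63×10^-34·3.00×10^8)/1.506×10^-18 = 1.32×10^-7 m = 132 nm.

λ = 132 nm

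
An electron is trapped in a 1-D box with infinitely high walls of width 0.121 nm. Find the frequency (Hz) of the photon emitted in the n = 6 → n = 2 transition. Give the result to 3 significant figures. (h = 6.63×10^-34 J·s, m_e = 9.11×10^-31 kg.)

E_1 = h²/(8m_eL²) = 4.120×10^-18 J and ΔE = (6² − 2²)E_1 = 1.318×10^-16 J.
f = ΔE/h = 1.318×10^-16/6.63×10^-34 = 1.99×10^17 Hz.

f = 1.99×10^17 Hz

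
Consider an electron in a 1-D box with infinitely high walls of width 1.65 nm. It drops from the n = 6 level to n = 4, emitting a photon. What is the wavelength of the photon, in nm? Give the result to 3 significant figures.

λ = 449 nm

E_1 = h²/(8m_eL²) = 2.213×10^-20 J, so ΔE = (6² − 4²)E_1 = 4.426×10^-19 J.
λ = hc/ΔE = (6.626×10^-34·2.998×10^8)/4.426×10^-19 = 4.49×10^-7 m = 449 nm.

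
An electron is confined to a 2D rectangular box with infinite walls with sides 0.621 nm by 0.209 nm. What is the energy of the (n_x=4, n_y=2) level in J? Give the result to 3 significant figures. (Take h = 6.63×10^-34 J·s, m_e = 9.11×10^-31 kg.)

For a 2D rectangular well E = (h²/8m_e)·Σ n_i²/L_i² = (6.63×10^-34)²/(8·9.11×10^-31) · [4²/(0.621 nm)² + 2²/(0.209 nm)²].
Evaluating gives E = 8.03×10^-18 J.

E = 8.03×10^-18 J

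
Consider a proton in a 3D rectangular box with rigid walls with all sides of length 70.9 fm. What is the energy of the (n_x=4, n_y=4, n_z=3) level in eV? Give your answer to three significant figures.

For a 3D rectangular well E = (h²/8m_p)·Σ n_i²/L_i² = (6.626×10^-34)²/(8·1.673×10^-27) · [4²/(70.9 fm)² + 4²/(70.9 fm)² + 3²/(70.9 fm)²].
Evaluating gives E = 2.676×10^-13 J = 1.67×10^6 eV.

E = 1.67×10^6 eV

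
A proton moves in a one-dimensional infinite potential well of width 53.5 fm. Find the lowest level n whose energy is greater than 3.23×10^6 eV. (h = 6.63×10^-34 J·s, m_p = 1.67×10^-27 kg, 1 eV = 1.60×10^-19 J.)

n = 7

E_1 = h²/(8m_pL²) = 1.150×10^-14 J = 7.188×10^4 eV.
Need n² > 3.23×10^6/7.188×10^4 = 44.94, i.e. n > 6.704.
The smallest integer satisfying this is n = 7.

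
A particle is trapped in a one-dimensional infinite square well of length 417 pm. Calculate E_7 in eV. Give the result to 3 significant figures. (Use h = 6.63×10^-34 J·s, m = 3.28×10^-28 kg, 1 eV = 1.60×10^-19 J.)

For an infinite well E_n = n²h²/(8mL²), so E_1 = h²/(8mL²) = (6.63×10^-34)²/(8·3.28×10^-28·(4.17×10^-10 m)²) = 9.634×10^-22 J.
Then E_7 = 7²·E_1 = 49·9.634×10^-22 J = 4.721×10^-20 J.
Converting, E_7 = 4.721×10^-20 J / (1.60×10^-19 J/eV) = 0.295 eV.

E_7 = 0.295 eV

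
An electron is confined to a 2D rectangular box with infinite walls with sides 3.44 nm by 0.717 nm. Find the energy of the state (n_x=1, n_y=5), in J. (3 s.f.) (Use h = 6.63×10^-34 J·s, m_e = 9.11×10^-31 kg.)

For a 2D rectangular well E = (h²/8m_e)·Σ n_i²/L_i² = (6.63×10^-34)²/(8·9.11×10^-31) · [1²/(3.44 nm)² + 5²/(0.717 nm)²].
Evaluating gives E = 2.94×10^-18 J.

E = 2.94×10^-18 J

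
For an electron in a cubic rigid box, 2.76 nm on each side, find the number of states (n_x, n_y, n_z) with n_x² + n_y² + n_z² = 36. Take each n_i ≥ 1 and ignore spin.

degeneracy = 3

The level has n_x² + n_y² + n_z² = 36. The ordered positive-integer solutions are (2, 4, 4), (4, 2, 4), (4, 4, 2).
That gives 3 states.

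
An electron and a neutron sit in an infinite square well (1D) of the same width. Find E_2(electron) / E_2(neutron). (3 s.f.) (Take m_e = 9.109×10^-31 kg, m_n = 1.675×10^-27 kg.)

E_n ∝ 1/m at fixed n and L, so the ratio is m_n/m_e = 1.675×10^-27/9.109×10^-31 = 1.84×10^3.

1.84×10^3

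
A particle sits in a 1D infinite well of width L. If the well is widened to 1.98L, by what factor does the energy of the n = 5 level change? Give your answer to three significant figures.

E_n ∝ 1/L², so the energy scales by 1/1.98² = 0.255.

0.255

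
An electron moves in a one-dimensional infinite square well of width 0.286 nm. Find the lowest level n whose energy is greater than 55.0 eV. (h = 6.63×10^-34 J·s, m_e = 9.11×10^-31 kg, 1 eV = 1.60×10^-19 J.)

E_1 = h²/(8m_eL²) = 7.374×10^-19 J = 4.609 eV.
Need n² > 55.0/4.609 = 11.93, i.e. n > 3.454.
The smallest integer satisfying this is n = 4.

n = 4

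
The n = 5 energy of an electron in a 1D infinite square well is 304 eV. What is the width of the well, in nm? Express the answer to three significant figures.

From E_n = n²h²/(8m_eL²), L = n·h/√(8m_eE_n).
E_5 = 304 eV = 4.870×10^-17 J, so L = 5·6.626×10^-34/√(8·9.109×10^-31·4.870×10^-17) = 1.76×10^-10 m = 0.176 nm.

L = 0.176 nm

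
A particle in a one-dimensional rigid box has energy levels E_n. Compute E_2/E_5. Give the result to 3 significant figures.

0.160

E_n ∝ n², so E_2/E_5 = 2²/5² = 4/25 = 0.160.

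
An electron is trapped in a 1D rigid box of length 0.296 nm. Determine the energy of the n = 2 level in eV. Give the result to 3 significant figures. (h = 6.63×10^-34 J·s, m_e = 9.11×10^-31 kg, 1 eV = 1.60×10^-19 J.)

E_2 = 17.2 eV

For an infinite well E_n = n²h²/(8m_eL²), so E_1 = h²/(8m_eL²) = (6.63×10^-34)²/(8·9.11×10^-31·(2.96×10^-10 m)²) = 6.884×10^-19 J.
Then E_2 = 2²·E_1 = 4·6.884×10^-19 J = 2.754×10^-18 J.
Converting, E_2 = 2.754×10^-18 J / (1.60×10^-19 J/eV) = 17.2 eV.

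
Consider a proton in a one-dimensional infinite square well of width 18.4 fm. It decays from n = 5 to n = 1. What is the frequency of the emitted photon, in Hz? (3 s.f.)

f = 3.51×10^21 Hz

E_1 = h²/(8m_pL²) = 9.689×10^-14 J and ΔE = (5² − 1²)E_1 = 2.325×10^-12 J.
f = ΔE/h = 2.325×10^-12/6.626×10^-34 = 3.51×10^21 Hz.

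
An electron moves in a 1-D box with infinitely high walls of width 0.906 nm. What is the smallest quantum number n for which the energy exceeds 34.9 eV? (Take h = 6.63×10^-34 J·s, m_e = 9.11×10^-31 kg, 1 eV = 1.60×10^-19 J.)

n = 9

E_1 = h²/(8m_eL²) = 7.348×10^-20 J = 0.4592 eV.
Need n² > 34.9/0.4592 = 76.00, i.e. n > 8.718.
The smallest integer satisfying this is n = 9.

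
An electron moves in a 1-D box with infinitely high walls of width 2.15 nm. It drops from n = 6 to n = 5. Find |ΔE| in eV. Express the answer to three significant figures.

E_1 = h²/(8m_eL²) = 1.303×10^-20 J.
|ΔE| = |6² − 5²|·E_1 = 11·1.303×10^-20 J = 1.433×10^-19 J = 0.895 eV.

|ΔE| = 0.895 eV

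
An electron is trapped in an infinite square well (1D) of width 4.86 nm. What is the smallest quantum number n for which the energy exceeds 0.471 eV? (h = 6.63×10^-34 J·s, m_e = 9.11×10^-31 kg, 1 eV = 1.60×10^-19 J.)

n = 6

E_1 = h²/(8m_eL²) = 2.554×10^-21 J = 0.01596 eV.
Need n² > 0.471/0.01596 = 29.51, i.e. n > 5.432.
The smallest integer satisfying this is n = 6.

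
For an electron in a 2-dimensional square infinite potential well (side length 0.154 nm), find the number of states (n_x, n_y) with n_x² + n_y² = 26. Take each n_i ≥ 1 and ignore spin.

degeneracy = 2

The level has n_x² + n_y² = 26. The ordered positive-integer solutions are (1, 5), (5, 1).
That gives 2 states.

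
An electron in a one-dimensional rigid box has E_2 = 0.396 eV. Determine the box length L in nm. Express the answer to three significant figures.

L = 1.95 nm

From E_n = n²h²/(8m_eL²), L = n·h/√(8m_eE_n).
E_2 = 0.396 eV = 6.344×10^-20 J, so L = 2·6.626×10^-34/√(8·9.109×10^-31·6.344×10^-20) = 1.95×10^-9 m = 1.95 nm.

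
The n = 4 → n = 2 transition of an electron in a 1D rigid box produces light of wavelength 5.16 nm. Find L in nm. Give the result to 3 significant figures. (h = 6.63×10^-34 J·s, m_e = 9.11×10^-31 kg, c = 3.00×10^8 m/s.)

The photon carries ΔE = hc/λ = 6.63×10^-34·3.00×10^8/5.16×10^-9 m = 3.855×10^-17 J.
Since ΔE = (4² − 2²)E_1, E_1 = 3.213×10^-18 J, and L = h/√(8m_eE_1) = 1.37×10^-10 m = 0.137 nm.

L = 0.137 nm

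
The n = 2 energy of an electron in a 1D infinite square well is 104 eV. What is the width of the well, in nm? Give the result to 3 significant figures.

From E_n = n²h²/(8m_eL²), L = n·h/√(8m_eE_n).
E_2 = 104 eV = 1.666×10^-17 J, so L = 2·6.626×10^-34/√(8·9.109×10^-31·1.666×10^-17) = 1.20×10^-10 m = 0.120 nm.

L = 0.120 nm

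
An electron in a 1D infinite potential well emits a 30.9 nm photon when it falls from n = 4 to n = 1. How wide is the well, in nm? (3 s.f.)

L = 0.375 nm

The photon carries ΔE = hc/λ = 6.626×10^-34·2.998×10^8/3.09×10^-8 m = 6.429×10^-18 J.
Since ΔE = (4² − 1²)E_1, E_1 = 4.286×10^-19 J, and L = h/√(8m_eE_1) = 3.75×10^-10 m = 0.375 nm.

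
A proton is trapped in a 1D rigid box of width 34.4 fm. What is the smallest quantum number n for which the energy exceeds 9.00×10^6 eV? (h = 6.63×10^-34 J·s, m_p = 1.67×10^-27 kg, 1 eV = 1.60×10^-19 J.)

E_1 = h²/(8m_pL²) = 2.780×10^-14 J = 1.738×10^5 eV.
Need n² > 9.00×10^6/1.738×10^5 = 51.78, i.e. n > 7.196.
The smallest integer satisfying this is n = 8.

n = 8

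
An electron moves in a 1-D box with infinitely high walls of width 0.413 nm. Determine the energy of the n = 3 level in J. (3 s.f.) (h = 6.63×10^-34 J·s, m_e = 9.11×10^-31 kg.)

For an infinite well E_n = n²h²/(8m_eL²), so E_1 = h²/(8m_eL²) = (6.63×10^-34)²/(8·9.11×10^-31·(4.13×10^-10 m)²) = 3.536×10^-19 J.
Then E_3 = 3²·E_1 = 9·3.536×10^-19 J = 3.18×10^-18 J.

E_3 = 3.18×10^-18 J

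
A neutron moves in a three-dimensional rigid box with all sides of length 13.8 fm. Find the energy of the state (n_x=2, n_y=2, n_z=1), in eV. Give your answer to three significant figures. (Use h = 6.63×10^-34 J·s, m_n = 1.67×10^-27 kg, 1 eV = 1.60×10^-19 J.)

E = 9.72×10^6 eV

For a 3D rectangular well E = (h²/8m_n)·Σ n_i²/L_i² = (6.63×10^-34)²/(8·1.67×10^-27) · [2²/(13.8 fm)² + 2²/(13.8 fm)² + 1²/(13.8 fm)²].
Evaluating gives E = 1.555×10^-12 J = 9.72×10^6 eV.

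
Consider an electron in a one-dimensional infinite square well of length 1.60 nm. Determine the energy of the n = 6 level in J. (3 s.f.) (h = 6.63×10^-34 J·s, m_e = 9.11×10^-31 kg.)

For an infinite well E_n = n²h²/(8m_eL²), so E_1 = h²/(8m_eL²) = (6.63×10^-34)²/(8·9.11×10^-31·(1.60×10^-9 m)²) = 2.356×10^-20 J.
Then E_6 = 6²·E_1 = 36·2.356×10^-20 J = 8.48×10^-19 J.

E_6 = 8.48×10^-19 J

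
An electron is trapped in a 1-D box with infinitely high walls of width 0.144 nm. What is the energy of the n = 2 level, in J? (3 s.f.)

E_2 = 1.16×10^-17 J

For an infinite well E_n = n²h²/(8m_eL²), so E_1 = h²/(8m_eL²) = (6.626×10^-34)²/(8·9.109×10^-31·(1.44×10^-10 m)²) = 2.905×10^-18 J.
Then E_2 = 2²·E_1 = 4·2.905×10^-18 J = 1.16×10^-17 J.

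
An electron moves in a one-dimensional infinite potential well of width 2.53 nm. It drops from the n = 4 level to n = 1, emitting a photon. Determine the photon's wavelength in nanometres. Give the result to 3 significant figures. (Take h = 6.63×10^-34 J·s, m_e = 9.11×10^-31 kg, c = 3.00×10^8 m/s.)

E_1 = h²/(8m_eL²) = 9.423×10^-21 J, so ΔE = (4² − 1²)E_1 = 1.413×10^-19 J.
λ = hc/ΔE = (6.63×10^-34·3.00×10^8)/1.413×10^-19 = 1.41×10^-6 m = 1.41×10^3 nm.

λ = 1.41×10^3 nm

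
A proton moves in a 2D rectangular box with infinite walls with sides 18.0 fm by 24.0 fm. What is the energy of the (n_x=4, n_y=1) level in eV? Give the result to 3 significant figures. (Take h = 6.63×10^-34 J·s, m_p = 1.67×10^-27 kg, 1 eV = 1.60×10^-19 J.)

E = 1.05×10^7 eV

For a 2D rectangular well E = (h²/8m_p)·Σ n_i²/L_i² = (6.63×10^-34)²/(8·1.67×10^-27) · [4²/(18.0 fm)² + 1²/(24.0 fm)²].
Evaluating gives E = 1.682×10^-12 J = 1.05×10^7 eV.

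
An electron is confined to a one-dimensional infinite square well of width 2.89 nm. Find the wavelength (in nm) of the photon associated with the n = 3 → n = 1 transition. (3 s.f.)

λ = 3.44×10^3 nm

E_1 = h²/(8m_eL²) = 7.214×10^-21 J, so ΔE = (3² − 1²)E_1 = 5.771×10^-20 J.
λ = hc/ΔE = (6.626×10^-34·2.998×10^8)/5.771×10^-20 = 3.44×10^-6 m = 3.44×10^3 nm.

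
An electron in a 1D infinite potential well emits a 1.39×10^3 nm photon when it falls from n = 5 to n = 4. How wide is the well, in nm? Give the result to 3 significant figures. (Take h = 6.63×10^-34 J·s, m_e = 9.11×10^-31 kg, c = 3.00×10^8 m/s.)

L = 1.95 nm

The photon carries ΔE = hc/λ = 6.63×10^-34·3.00×10^8/1.39×10^-6 m = 1.431×10^-19 J.
Since ΔE = (5² − 4²)E_1, E_1 = 1.590×10^-20 J, and L = h/√(8m_eE_1) = 1.95×10^-9 m = 1.95 nm.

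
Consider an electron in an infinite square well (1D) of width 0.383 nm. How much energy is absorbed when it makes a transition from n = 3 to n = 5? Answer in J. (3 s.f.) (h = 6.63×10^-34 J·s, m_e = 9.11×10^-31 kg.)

|ΔE| = 6.58×10^-18 J

E_1 = h²/(8m_eL²) = 4.112×10^-19 J.
|ΔE| = |3² − 5²|·E_1 = 16·4.112×10^-19 J = 6.58×10^-18 J.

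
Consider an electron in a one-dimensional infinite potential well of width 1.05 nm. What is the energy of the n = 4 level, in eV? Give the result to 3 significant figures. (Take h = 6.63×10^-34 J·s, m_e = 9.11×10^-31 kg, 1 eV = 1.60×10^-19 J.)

For an infinite well E_n = n²h²/(8m_eL²), so E_1 = h²/(8m_eL²) = (6.63×10^-34)²/(8·9.11×10^-31·(1.05×10^-9 m)²) = 5.471×10^-20 J.
Then E_4 = 4²·E_1 = 16·5.471×10^-20 J = 8.754×10^-19 J.
Converting, E_4 = 8.754×10^-19 J / (1.60×10^-19 J/eV) = 5.47 eV.

E_4 = 5.47 eV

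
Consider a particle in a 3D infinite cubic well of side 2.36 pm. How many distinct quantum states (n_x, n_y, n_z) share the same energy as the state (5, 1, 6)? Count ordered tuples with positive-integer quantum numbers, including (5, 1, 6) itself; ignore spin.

degeneracy = 12

The level has n_x² + n_y² + n_z² = 62. The ordered positive-integer solutions are (1, 5, 6), (1, 6, 5), (2, 3, 7), (2, 7, 3), (3, 2, 7), (3, 7, 2), (5, 1, 6), (5, 6, 1), (6, 1, 5), (6, 5, 1), (7, 2, 3), (7, 3, 2).
That gives 12 states.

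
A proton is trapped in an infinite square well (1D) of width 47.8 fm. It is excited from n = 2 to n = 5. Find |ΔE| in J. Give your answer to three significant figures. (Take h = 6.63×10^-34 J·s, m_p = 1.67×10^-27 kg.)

|ΔE| = 3.02×10^-13 J

E_1 = h²/(8m_pL²) = 1.440×10^-14 J.
|ΔE| = |2² − 5²|·E_1 = 21·1.440×10^-14 J = 3.02×10^-13 J.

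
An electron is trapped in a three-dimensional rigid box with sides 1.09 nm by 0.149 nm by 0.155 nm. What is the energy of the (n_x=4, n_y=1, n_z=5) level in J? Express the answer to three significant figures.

E = 6.62×10^-17 J

For a 3D rectangular well E = (h²/8m_e)·Σ n_i²/L_i² = (6.626×10^-34)²/(8·9.109×10^-31) · [4²/(1.09 nm)² + 1²/(0.149 nm)² + 5²/(0.155 nm)²].
Evaluating gives E = 6.62×10^-17 J.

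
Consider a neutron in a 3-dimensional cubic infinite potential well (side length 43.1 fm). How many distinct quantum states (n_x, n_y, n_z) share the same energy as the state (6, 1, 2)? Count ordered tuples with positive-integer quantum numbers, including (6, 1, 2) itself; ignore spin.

degeneracy = 9

The level has n_x² + n_y² + n_z² = 41. The ordered positive-integer solutions are (1, 2, 6), (1, 6, 2), (2, 1, 6), (2, 6, 1), (3, 4, 4), (4, 3, 4), (4, 4, 3), (6, 1, 2), (6, 2, 1).
That gives 9 states.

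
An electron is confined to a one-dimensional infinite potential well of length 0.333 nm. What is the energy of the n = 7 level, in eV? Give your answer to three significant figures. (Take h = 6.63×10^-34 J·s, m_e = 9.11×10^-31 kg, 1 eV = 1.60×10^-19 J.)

For an infinite well E_n = n²h²/(8m_eL²), so E_1 = h²/(8m_eL²) = (6.63×10^-34)²/(8·9.11×10^-31·(3.33×10^-10 m)²) = 5.439×10^-19 J.
Then E_7 = 7²·E_1 = 49·5.439×10^-19 J = 2.665×10^-17 J.
Converting, E_7 = 2.665×10^-17 J / (1.60×10^-19 J/eV) = 167 eV.

E_7 = 167 eV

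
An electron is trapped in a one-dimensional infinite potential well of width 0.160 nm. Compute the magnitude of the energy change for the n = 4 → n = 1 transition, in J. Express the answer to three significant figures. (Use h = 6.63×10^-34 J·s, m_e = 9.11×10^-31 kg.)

E_1 = h²/(8m_eL²) = 2.356×10^-18 J.
|ΔE| = |4² − 1²|·E_1 = 15·2.356×10^-18 J = 3.53×10^-17 J.

|ΔE| = 3.53×10^-17 J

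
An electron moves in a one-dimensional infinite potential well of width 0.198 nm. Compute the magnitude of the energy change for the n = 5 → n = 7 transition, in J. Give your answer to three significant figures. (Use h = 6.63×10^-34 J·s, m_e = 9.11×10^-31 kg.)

E_1 = h²/(8m_eL²) = 1.538×10^-18 J.
|ΔE| = |5² − 7²|·E_1 = 24·1.538×10^-18 J = 3.69×10^-17 J.

|ΔE| = 3.69×10^-17 J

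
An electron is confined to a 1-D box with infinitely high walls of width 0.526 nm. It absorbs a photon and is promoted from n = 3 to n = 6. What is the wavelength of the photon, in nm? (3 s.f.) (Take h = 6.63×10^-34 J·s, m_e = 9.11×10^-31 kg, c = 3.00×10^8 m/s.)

λ = 33.8 nm

E_1 = h²/(8m_eL²) = 2.180×10^-19 J, so ΔE = (6² − 3²)E_1 = 5.886×10^-18 J.
λ = hc/ΔE = (6.63×10^-34·3.00×10^8)/5.886×10^-18 = 3.38×10^-8 m = 33.8 nm.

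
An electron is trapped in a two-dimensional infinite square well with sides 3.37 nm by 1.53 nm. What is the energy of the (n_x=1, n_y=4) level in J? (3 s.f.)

E = 4.17×10^-19 J

For a 2D rectangular well E = (h²/8m_e)·Σ n_i²/L_i² = (6.626×10^-34)²/(8·9.109×10^-31) · [1²/(3.37 nm)² + 4²/(1.53 nm)²].
Evaluating gives E = 4.17×10^-19 J.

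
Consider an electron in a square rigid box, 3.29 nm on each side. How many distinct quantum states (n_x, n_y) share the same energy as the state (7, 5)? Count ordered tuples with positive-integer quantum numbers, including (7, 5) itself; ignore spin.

The level has n_x² + n_y² = 74. The ordered positive-integer solutions are (5, 7), (7, 5).
That gives 2 states.

degeneracy = 2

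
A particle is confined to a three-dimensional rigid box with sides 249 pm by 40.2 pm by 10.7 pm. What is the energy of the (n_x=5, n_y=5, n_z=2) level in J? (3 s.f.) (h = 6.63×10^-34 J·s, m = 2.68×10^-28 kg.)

For a 3D rectangular well E = (h²/8m)·Σ n_i²/L_i² = (6.63×10^-34)²/(8·2.68×10^-28) · [5²/(249 pm)² + 5²/(40.2 pm)² + 2²/(10.7 pm)²].
Evaluating gives E = 1.04×10^-17 J.

E = 1.04×10^-17 J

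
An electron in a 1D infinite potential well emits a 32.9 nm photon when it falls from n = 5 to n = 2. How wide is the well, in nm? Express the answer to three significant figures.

The photon carries ΔE = hc/λ = 6.626×10^-34·2.998×10^8/3.29×10^-8 m = 6.038×10^-18 J.
Since ΔE = (5² − 2²)E_1, E_1 = 2.875×10^-19 J, and L = h/√(8m_eE_1) = 4.58×10^-10 m = 0.458 nm.

L = 0.458 nm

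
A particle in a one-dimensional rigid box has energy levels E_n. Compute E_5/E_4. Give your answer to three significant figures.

E_n ∝ n², so E_5/E_4 = 5²/4² = 25/16 = 1.56.

1.56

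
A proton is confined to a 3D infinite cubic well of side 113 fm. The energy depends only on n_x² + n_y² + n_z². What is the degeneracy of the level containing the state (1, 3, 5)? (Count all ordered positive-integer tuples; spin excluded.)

degeneracy = 6

The level has n_x² + n_y² + n_z² = 35. The ordered positive-integer solutions are (1, 3, 5), (1, 5, 3), (3, 1, 5), (3, 5, 1), (5, 1, 3), (5, 3, 1).
That gives 6 states.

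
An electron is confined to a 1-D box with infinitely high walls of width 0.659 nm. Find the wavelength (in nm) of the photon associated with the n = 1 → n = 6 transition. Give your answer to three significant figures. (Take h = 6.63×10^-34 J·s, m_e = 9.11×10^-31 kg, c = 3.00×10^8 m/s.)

λ = 40.9 nm

E_1 = h²/(8m_eL²) = 1.389×10^-19 J, so ΔE = (6² − 1²)E_1 = 4.861×10^-18 J.
λ = hc/ΔE = (6.63×10^-34·3.00×10^8)/4.861×10^-18 = 4.09×10^-8 m = 40.9 nm.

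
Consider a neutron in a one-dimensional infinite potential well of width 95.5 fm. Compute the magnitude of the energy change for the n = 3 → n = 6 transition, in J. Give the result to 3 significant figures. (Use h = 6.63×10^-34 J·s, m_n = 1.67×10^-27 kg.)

E_1 = h²/(8m_nL²) = 3.608×10^-15 J.
|ΔE| = |3² − 6²|·E_1 = 27·3.608×10^-15 J = 9.74×10^-14 J.

|ΔE| = 9.74×10^-14 J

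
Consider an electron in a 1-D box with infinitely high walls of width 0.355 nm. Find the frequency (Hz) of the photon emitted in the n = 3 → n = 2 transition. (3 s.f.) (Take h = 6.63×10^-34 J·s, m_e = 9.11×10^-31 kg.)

f = 3.61×10^15 Hz

E_1 = h²/(8m_eL²) = 4.786×10^-19 J and ΔE = (3² − 2²)E_1 = 2.393×10^-18 J.
f = ΔE/h = 2.393×10^-18/6.63×10^-34 = 3.61×10^15 Hz.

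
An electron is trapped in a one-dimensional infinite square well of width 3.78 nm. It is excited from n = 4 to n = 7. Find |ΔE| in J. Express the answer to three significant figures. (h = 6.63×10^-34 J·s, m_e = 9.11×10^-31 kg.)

|ΔE| = 1.39×10^-19 J

E_1 = h²/(8m_eL²) = 4.221×10^-21 J.
|ΔE| = |4² − 7²|·E_1 = 33·4.221×10^-21 J = 1.39×10^-19 J.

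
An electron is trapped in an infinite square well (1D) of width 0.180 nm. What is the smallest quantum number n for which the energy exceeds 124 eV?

E_1 = h²/(8m_eL²) = 1.860×10^-18 J = 11.61 eV.
Need n² > 124/11.61 = 10.68, i.e. n > 3.268.
The smallest integer satisfying this is n = 4.

n = 4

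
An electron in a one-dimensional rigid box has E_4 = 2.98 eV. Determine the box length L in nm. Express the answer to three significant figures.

L = 1.42 nm

From E_n = n²h²/(8m_eL²), L = n·h/√(8m_eE_n).
E_4 = 2.98 eV = 4.774×10^-19 J, so L = 4·6.626×10^-34/√(8·9.109×10^-31·4.774×10^-19) = 1.42×10^-9 m = 1.42 nm.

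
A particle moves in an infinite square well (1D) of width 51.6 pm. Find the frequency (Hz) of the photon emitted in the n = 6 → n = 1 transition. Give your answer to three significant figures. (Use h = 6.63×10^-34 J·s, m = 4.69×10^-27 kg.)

f = 2.32×10^14 Hz

E_1 = h²/(8mL²) = 4.400×10^-21 J and ΔE = (6² − 1²)E_1 = 1.540×10^-19 J.
f = ΔE/h = 1.540×10^-19/6.63×10^-34 = 2.32×10^14 Hz.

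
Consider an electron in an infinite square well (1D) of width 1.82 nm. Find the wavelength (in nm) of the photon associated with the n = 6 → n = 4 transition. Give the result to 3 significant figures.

E_1 = h²/(8m_eL²) = 1.819×10^-20 J, so ΔE = (6² − 4²)E_1 = 3.638×10^-19 J.
λ = hc/ΔE = (6.626×10^-34·2.998×10^8)/3.638×10^-19 = 5.46×10^-7 m = 546 nm.

λ = 546 nm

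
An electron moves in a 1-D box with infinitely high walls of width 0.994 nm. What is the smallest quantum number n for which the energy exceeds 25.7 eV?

E_1 = h²/(8m_eL²) = 6.098×10^-20 J = 0.3806 eV.
Need n² > 25.7/0.3806 = 67.52, i.e. n > 8.217.
The smallest integer satisfying this is n = 9.

n = 9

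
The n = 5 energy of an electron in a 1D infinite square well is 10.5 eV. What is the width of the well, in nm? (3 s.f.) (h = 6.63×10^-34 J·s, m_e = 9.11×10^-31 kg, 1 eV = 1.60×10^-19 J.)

From E_n = n²h²/(8m_eL²), L = n·h/√(8m_eE_n).
E_5 = 10.5 eV = 1.680×10^-18 J, so L = 5·6.63×10^-34/√(8·9.11×10^-31·1.680×10^-18) = 9.47×10^-10 m = 0.947 nm.

L = 0.947 nm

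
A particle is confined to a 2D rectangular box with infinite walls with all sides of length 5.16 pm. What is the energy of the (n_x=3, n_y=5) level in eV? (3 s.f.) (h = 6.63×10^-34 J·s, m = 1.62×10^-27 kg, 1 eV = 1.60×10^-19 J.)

For a 2D rectangular well E = (h²/8m)·Σ n_i²/L_i² = (6.63×10^-34)²/(8·1.62×10^-27) · [3²/(5.16 pm)² + 5²/(5.16 pm)²].
Evaluating gives E = 4.331×10^-17 J = 271 eV.

E = 271 eV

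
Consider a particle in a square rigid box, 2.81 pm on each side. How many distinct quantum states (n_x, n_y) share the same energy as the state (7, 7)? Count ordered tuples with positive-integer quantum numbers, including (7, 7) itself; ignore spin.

degeneracy = 1

The level has n_x² + n_y² = 98. The ordered positive-integer solutions are (7, 7).
That gives 1 state.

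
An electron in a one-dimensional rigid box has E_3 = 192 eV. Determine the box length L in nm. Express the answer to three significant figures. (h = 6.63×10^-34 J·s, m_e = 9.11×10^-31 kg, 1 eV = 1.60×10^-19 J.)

L = 0.133 nm

From E_n = n²h²/(8m_eL²), L = n·h/√(8m_eE_n).
E_3 = 192 eV = 3.072×10^-17 J, so L = 3·6.63×10^-34/√(8·9.11×10^-31·3.072×10^-17) = 1.33×10^-10 m = 0.133 nm.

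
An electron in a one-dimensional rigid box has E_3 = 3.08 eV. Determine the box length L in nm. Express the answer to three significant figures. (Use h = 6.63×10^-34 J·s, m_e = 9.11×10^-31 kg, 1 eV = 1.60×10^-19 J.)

L = 1.05 nm

From E_n = n²h²/(8m_eL²), L = n·h/√(8m_eE_n).
E_3 = 3.08 eV = 4.928×10^-19 J, so L = 3·6.63×10^-34/√(8·9.11×10^-31·4.928×10^-19) = 1.05×10^-9 m = 1.05 nm.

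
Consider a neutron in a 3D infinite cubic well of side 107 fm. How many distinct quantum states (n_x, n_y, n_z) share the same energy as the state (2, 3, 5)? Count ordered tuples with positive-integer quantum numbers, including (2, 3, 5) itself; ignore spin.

degeneracy = 9

The level has n_x² + n_y² + n_z² = 38. The ordered positive-integer solutions are (1, 1, 6), (1, 6, 1), (2, 3, 5), (2, 5, 3), (3, 2, 5), (3, 5, 2), (5, 2, 3), (5, 3, 2), (6, 1, 1).
That gives 9 states.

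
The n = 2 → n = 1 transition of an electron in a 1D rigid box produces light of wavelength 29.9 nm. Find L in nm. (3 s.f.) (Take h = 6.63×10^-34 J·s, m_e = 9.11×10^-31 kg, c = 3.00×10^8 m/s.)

L = 0.165 nm

The photon carries ΔE = hc/λ = 6.63×10^-34·3.00×10^8/2.99×10^-8 m = 6.652×10^-18 J.
Since ΔE = (2² − 1²)E_1, E_1 = 2.217×10^-18 J, and L = h/√(8m_eE_1) = 1.65×10^-10 m = 0.165 nm.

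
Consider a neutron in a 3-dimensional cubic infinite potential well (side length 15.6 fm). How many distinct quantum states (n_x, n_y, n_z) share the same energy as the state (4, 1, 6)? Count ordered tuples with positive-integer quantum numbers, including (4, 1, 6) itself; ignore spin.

degeneracy = 6

The level has n_x² + n_y² + n_z² = 53. The ordered positive-integer solutions are (1, 4, 6), (1, 6, 4), (4, 1, 6), (4, 6, 1), (6, 1, 4), (6, 4, 1).
That gives 6 states.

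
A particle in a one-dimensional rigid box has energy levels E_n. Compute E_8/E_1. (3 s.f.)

E_n ∝ n², so E_8/E_1 = 8²/1² = 64/1 = 64.0.

64.0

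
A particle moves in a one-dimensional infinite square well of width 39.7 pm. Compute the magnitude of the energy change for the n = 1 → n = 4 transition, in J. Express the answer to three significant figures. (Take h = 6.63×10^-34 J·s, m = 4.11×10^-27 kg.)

E_1 = h²/(8mL²) = 8.482×10^-21 J.
|ΔE| = |1² − 4²|·E_1 = 15·8.482×10^-21 J = 1.27×10^-19 J.

|ΔE| = 1.27×10^-19 J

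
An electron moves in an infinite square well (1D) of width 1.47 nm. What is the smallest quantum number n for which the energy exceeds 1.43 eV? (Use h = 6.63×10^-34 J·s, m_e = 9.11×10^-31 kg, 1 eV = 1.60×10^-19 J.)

E_1 = h²/(8m_eL²) = 2.791×10^-20 J = 0.1744 eV.
Need n² > 1.43/0.1744 = 8.200, i.e. n > 2.864.
The smallest integer satisfying this is n = 3.

n = 3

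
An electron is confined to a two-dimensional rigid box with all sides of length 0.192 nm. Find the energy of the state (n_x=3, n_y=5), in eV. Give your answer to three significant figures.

E = 347 eV

For a 2D rectangular well E = (h²/8m_e)·Σ n_i²/L_i² = (6.626×10^-34)²/(8·9.109×10^-31) · [3²/(0.192 nm)² + 5²/(0.192 nm)²].
Evaluating gives E = 5.557×10^-17 J = 347 eV.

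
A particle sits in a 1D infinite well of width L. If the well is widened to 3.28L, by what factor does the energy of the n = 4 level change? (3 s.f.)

0.0930

E_n ∝ 1/L², so the energy scales by 1/3.28² = 0.0930.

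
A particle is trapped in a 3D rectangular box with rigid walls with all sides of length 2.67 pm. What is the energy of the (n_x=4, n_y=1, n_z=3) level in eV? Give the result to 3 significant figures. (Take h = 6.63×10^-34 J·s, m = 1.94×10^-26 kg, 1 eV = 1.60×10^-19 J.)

For a 3D rectangular well E = (h²/8m)·Σ n_i²/L_i² = (6.63×10^-34)²/(8·1.94×10^-26) · [4²/(2.67 pm)² + 1²/(2.67 pm)² + 3²/(2.67 pm)²].
Evaluating gives E = 1.033×10^-17 J = 64.6 eV.

E = 64.6 eV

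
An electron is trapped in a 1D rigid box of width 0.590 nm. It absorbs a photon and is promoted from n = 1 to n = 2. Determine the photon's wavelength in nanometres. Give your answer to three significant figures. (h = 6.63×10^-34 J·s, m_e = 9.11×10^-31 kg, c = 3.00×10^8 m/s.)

E_1 = h²/(8m_eL²) = 1.733×10^-19 J, so ΔE = (2² − 1²)E_1 = 5.199×10^-19 J.
λ = hc/ΔE = (6.63×10^-34·3.00×10^8)/5.199×10^-19 = 3.83×10^-7 m = 383 nm.

λ = 383 nm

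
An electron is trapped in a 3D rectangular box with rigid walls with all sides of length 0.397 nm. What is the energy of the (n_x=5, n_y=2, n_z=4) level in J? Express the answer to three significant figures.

E = 1.72×10^-17 J

For a 3D rectangular well E = (h²/8m_e)·Σ n_i²/L_i² = (6.626×10^-34)²/(8·9.109×10^-31) · [5²/(0.397 nm)² + 2²/(0.397 nm)² + 4²/(0.397 nm)²].
Evaluating gives E = 1.72×10^-17 J.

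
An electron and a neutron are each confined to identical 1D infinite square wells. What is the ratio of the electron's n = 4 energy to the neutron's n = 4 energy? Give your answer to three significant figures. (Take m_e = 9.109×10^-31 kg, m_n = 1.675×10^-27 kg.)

1.84×10^3

E_n ∝ 1/m at fixed n and L, so the ratio is m_n/m_e = 1.675×10^-27/9.109×10^-31 = 1.84×10^3.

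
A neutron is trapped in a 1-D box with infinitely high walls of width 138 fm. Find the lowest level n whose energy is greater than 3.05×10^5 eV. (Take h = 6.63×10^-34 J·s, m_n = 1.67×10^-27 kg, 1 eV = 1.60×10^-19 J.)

n = 6

E_1 = h²/(8m_nL²) = 1.728×10^-15 J = 1.080×10^4 eV.
Need n² > 3.05×10^5/1.080×10^4 = 28.24, i.e. n > 5.314.
The smallest integer satisfying this is n = 6.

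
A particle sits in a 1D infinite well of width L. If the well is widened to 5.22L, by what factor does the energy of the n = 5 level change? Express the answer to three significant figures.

E_n ∝ 1/L², so the energy scales by 1/5.22² = 0.0367.

0.0367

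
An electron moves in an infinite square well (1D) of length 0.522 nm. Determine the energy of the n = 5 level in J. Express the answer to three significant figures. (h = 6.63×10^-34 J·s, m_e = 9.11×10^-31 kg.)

For an infinite well E_n = n²h²/(8m_eL²), so E_1 = h²/(8m_eL²) = (6.63×10^-34)²/(8·9.11×10^-31·(5.22×10^-10 m)²) = 2.213×10^-19 J.
Then E_5 = 5²·E_1 = 25·2.213×10^-19 J = 5.53×10^-18 J.

E_5 = 5.53×10^-18 J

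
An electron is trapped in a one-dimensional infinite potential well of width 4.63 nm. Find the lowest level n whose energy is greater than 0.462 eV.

E_1 = h²/(8m_eL²) = 2.810×10^-21 J = 0.01754 eV.
Need n² > 0.462/0.01754 = 26.34, i.e. n > 5.132.
The smallest integer satisfying this is n = 6.

n = 6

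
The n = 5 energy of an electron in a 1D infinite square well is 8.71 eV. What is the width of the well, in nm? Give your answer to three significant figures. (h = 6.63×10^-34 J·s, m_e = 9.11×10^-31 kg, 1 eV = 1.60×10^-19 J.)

L = 1.04 nm

From E_n = n²h²/(8m_eL²), L = n·h/√(8m_eE_n).
E_5 = 8.71 eV = 1.394×10^-18 J, so L = 5·6.63×10^-34/√(8·9.11×10^-31·1.394×10^-18) = 1.04×10^-9 m = 1.04 nm.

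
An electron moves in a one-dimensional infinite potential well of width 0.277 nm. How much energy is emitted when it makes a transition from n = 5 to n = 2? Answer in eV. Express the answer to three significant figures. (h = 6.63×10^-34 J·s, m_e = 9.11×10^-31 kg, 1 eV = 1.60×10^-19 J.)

|ΔE| = 103 eV

E_1 = h²/(8m_eL²) = 7.861×10^-19 J.
|ΔE| = |5² − 2²|·E_1 = 21·7.861×10^-19 J = 1.651×10^-17 J = 103 eV.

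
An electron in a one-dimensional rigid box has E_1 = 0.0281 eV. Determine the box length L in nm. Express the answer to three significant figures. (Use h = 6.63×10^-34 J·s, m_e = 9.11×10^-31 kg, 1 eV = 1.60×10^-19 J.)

L = 3.66 nm

From E_n = n²h²/(8m_eL²), L = n·h/√(8m_eE_n).
E_1 = 0.0281 eV = 4.496×10^-21 J, so L = 1·6.63×10^-34/√(8·9.11×10^-31·4.496×10^-21) = 3.66×10^-9 m = 3.66 nm.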